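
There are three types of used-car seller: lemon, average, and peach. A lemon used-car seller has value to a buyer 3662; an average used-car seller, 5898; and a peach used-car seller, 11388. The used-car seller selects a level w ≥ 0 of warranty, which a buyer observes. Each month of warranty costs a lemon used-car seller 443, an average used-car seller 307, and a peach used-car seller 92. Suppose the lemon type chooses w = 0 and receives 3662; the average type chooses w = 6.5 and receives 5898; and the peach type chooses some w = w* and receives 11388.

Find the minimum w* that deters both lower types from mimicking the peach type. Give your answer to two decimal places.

24.38

Lemon type (on-path payoff 3662) won't mimic when 3662 ≥ 11388 − 443·w*, i.e. w* ≥ 17.44.
Average type (on-path payoff 5898 − 307×6.5 = 3902.5) won't mimic when 3902.5 ≥ 11388 − 307·w*, i.e. w* ≥ 24.38.
Both must hold, so w* = max(17.44, 24.38) = 24.38. The average type's constraint binds.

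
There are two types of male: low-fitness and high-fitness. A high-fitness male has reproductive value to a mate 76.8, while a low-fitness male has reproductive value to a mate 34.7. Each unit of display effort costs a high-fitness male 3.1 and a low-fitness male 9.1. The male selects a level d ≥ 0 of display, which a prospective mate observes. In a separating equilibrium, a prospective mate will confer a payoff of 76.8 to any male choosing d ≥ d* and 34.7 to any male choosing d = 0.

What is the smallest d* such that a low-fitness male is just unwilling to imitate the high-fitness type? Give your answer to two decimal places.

4.63

A low-fitness male choosing d = 0 receives 34.7.
Imitating at d* instead would pay 76.8 at cost 9.1·d*, netting 76.8 − 9.1·d*.
Indifference: 34.7 = 76.8 − 9.1·d*, so d* = (76.8 − 34.7) / 9.1 ≈ 4.63.
At d* the low-fitness type's incentive constraint just binds; the high-fitness type strictly prefers d* since its per-unit cost is lower.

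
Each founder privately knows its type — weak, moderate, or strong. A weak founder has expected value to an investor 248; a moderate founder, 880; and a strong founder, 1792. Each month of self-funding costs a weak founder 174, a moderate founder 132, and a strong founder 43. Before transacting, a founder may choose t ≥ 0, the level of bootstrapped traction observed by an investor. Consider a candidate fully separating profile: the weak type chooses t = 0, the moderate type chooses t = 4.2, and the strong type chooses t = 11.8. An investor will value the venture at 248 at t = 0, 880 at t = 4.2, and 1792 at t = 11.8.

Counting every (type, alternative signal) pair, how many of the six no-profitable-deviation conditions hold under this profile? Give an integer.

Strong (own payoff 1792 − 43×11.8 = 1284.6): to t=0 gives 248 → no gain ✓; to t=4.2 gives 880 − 43×4.2 = 699.4 → no gain ✓.
Moderate (own payoff 880 − 132×4.2 = 325.6): to t=0 gives 248 → no gain ✓; to t=11.8 gives 1792 − 132×11.8 = 234.4 → no gain ✓.
Weak (own payoff 248): to t=4.2 gives 880 − 174×4.2 = 149.2 → no gain ✓; to t=11.8 gives 1792 − 174×11.8 = -261.2 → no gain ✓.
6 of the 6 constraints hold; this profile is a separating equilibrium.

6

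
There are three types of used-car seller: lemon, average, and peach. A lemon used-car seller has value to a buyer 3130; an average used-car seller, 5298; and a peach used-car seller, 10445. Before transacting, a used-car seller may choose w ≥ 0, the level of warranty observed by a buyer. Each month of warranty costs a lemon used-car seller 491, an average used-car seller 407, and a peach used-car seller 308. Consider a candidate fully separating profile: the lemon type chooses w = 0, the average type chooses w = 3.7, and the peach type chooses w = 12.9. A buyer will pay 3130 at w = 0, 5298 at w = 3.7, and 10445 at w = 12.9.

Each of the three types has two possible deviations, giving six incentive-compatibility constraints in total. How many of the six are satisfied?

3

Lemon (own payoff 3130): to w=3.7 gives 5298 − 491×3.7 = 3481.3 → profitable ✗; to w=12.9 gives 10445 − 491×12.9 = 4111.1 → profitable ✗.
Peach (own payoff 10445 − 308×12.9 = 6471.8): to w=0 gives 3130 → no gain ✓; to w=3.7 gives 5298 − 308×3.7 = 4158.4 → no gain ✓.
Average (own payoff 5298 − 407×3.7 = 3792.1): to w=0 gives 3130 → no gain ✓; to w=12.9 gives 10445 − 407×12.9 = 5194.7 → profitable ✗.
3 of the 6 constraints hold; not an equilibrium.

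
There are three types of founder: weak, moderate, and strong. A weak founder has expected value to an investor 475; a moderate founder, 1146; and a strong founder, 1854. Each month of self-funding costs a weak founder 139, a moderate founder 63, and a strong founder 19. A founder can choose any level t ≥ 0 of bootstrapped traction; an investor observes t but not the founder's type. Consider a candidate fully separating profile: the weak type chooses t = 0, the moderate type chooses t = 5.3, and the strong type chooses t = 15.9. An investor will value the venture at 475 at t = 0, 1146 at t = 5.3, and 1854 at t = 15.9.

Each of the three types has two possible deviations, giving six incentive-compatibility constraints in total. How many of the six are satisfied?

Weak (own payoff 475): to t=5.3 gives 1146 − 139×5.3 = 409.3 → no gain ✓; to t=15.9 gives 1854 − 139×15.9 = -356.1 → no gain ✓.
Moderate (own payoff 1146 − 63×5.3 = 812.1): to t=0 gives 475 → no gain ✓; to t=15.9 gives 1854 − 63×15.9 = 852.3 → profitable ✗.
Strong (own payoff 1854 − 19×15.9 = 1551.9): to t=0 gives 475 → no gain ✓; to t=5.3 gives 1146 − 19×5.3 = 1045.3 → no gain ✓.
5 of the 6 constraints hold; not an equilibrium.

5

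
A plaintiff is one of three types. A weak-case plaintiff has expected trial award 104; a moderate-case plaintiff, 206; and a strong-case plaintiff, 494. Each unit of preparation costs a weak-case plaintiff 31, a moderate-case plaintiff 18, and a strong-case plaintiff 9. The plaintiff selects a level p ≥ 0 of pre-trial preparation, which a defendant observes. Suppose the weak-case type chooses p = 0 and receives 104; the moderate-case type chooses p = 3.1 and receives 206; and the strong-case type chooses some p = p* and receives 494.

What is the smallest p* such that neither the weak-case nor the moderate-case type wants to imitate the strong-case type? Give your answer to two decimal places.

19.10

Moderate-case type (on-path payoff 206 − 18×3.1 = 150.2) won't mimic when 150.2 ≥ 494 − 18·p*, i.e. p* ≥ 19.10.
Weak-case type (on-path payoff 104) won't mimic when 104 ≥ 494 − 31·p*, i.e. p* ≥ 12.58.
Both must hold, so p* = max(12.58, 19.10) = 19.10. The moderate-case type's constraint binds.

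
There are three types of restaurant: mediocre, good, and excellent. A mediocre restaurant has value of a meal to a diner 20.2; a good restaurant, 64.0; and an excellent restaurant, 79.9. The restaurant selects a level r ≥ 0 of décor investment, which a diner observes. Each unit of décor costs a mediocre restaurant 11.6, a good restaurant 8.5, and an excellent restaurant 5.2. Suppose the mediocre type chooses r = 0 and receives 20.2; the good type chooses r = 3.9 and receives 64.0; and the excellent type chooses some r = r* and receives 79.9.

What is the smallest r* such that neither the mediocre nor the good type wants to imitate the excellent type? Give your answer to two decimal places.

5.77

Good type (on-path payoff 64.0 − 8.5×3.9 = 30.85) won't mimic when 30.85 ≥ 79.9 − 8.5·r*, i.e. r* ≥ 5.77.
Mediocre type (on-path payoff 20.2) won't mimic when 20.2 ≥ 79.9 − 11.6·r*, i.e. r* ≥ 5.15.
Both must hold, so r* = max(5.15, 5.77) = 5.77. The good type's constraint binds.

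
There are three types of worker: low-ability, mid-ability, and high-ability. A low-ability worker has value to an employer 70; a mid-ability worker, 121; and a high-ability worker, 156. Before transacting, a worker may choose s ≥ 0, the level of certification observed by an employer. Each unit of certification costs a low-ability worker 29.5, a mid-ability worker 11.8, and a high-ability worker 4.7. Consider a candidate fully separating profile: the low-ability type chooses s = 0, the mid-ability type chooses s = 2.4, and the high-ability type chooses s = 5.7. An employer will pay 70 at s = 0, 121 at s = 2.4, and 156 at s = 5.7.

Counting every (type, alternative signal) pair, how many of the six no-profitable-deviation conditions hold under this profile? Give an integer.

6

High-ability (own payoff 156 − 4.7×5.7 = 129.21): to s=0 gives 70 → no gain ✓; to s=2.4 gives 121 − 4.7×2.4 = 109.72 → no gain ✓.
Mid-ability (own payoff 121 − 11.8×2.4 = 92.68): to s=0 gives 70 → no gain ✓; to s=5.7 gives 156 − 11.8×5.7 = 88.74 → no gain ✓.
Low-ability (own payoff 70): to s=2.4 gives 121 − 29.5×2.4 = 50.2 → no gain ✓; to s=5.7 gives 156 − 29.5×5.7 = -12.15 → no gain ✓.
6 of the 6 constraints hold; this profile is a separating equilibrium.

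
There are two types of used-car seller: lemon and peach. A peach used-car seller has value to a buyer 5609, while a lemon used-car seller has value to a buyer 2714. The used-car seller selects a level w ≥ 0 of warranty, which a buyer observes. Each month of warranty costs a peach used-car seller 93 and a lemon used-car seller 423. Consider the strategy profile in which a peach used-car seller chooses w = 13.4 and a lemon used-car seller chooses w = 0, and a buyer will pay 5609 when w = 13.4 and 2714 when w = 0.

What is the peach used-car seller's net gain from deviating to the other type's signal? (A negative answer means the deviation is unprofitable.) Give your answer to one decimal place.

-1648.8

Playing w = 13.4 the peach used-car seller receives 5609 − 93 × 13.4 = 4362.8.
Deviating to w = 0 yields 2714 instead.
Gain from deviating: 2714 − 4362.8 = -1648.8.
The gain is negative, so the peach type's incentive-compatibility constraint is satisfied.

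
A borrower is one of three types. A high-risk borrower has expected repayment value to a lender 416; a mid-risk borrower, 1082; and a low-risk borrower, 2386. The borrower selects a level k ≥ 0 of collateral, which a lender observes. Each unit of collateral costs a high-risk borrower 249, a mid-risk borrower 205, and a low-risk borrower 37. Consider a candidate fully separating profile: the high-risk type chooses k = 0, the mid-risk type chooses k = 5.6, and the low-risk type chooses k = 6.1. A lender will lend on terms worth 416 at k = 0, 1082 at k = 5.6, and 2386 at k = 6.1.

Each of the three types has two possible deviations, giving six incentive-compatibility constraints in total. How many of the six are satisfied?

Mid-risk (own payoff 1082 − 205×5.6 = -66): to k=0 gives 416 → profitable ✗; to k=6.1 gives 2386 − 205×6.1 = 1135.5 → profitable ✗.
Low-risk (own payoff 2386 − 37×6.1 = 2160.3): to k=0 gives 416 → no gain ✓; to k=5.6 gives 1082 − 37×5.6 = 874.8 → no gain ✓.
High-risk (own payoff 416): to k=5.6 gives 1082 − 249×5.6 = -312.4 → no gain ✓; to k=6.1 gives 2386 − 249×6.1 = 867.1 → profitable ✗.
3 of the 6 constraints hold; not an equilibrium.

3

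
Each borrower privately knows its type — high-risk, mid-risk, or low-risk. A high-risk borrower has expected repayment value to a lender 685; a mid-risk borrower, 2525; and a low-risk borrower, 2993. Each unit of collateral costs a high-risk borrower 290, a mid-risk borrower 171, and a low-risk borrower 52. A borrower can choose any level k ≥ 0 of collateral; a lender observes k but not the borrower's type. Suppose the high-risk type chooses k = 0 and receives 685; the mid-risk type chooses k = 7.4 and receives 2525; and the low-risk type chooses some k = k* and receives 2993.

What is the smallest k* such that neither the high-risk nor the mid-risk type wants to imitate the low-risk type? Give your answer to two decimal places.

10.14

High-risk type (on-path payoff 685) won't mimic when 685 ≥ 2993 − 290·k*, i.e. k* ≥ 7.96.
Mid-risk type (on-path payoff 2525 − 171×7.4 = 1259.6) won't mimic when 1259.6 ≥ 2993 − 171·k*, i.e. k* ≥ 10.14.
Both must hold, so k* = max(7.96, 10.14) = 10.14. The mid-risk type's constraint binds.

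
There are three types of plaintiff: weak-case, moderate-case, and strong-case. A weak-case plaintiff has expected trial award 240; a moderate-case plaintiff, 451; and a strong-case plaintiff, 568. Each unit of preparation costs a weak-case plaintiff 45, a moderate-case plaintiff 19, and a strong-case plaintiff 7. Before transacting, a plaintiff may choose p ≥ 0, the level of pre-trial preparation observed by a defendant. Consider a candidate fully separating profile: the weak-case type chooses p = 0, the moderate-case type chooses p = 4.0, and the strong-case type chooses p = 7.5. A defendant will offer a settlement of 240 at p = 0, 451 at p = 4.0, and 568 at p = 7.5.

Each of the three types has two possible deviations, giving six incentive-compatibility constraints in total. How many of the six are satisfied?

Moderate-case (own payoff 451 − 19×4.0 = 375): to p=0 gives 240 → no gain ✓; to p=7.5 gives 568 − 19×7.5 = 425.5 → profitable ✗.
Strong-case (own payoff 568 − 7×7.5 = 515.5): to p=0 gives 240 → no gain ✓; to p=4.0 gives 451 − 7×4.0 = 423 → no gain ✓.
Weak-case (own payoff 240): to p=4.0 gives 451 − 45×4.0 = 271 → profitable ✗; to p=7.5 gives 568 − 45×7.5 = 230.5 → no gain ✓.
4 of the 6 constraints hold; not an equilibrium.

4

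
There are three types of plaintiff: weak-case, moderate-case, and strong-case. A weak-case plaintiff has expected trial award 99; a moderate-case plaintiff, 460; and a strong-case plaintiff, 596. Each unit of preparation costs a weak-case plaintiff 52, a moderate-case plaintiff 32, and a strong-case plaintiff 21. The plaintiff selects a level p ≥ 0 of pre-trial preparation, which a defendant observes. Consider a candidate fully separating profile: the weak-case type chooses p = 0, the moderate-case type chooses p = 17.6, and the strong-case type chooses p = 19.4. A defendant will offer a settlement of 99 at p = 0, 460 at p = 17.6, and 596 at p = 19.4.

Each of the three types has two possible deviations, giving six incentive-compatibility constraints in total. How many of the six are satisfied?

4

Weak-case (own payoff 99): to p=17.6 gives 460 − 52×17.6 = -455.2 → no gain ✓; to p=19.4 gives 596 − 52×19.4 = -412.8 → no gain ✓.
Moderate-case (own payoff 460 − 32×17.6 = -103.2): to p=0 gives 99 → profitable ✗; to p=19.4 gives 596 − 32×19.4 = -24.8 → profitable ✗.
Strong-case (own payoff 596 − 21×19.4 = 188.6): to p=0 gives 99 → no gain ✓; to p=17.6 gives 460 − 21×17.6 = 90.4 → no gain ✓.
4 of the 6 constraints hold; not an equilibrium.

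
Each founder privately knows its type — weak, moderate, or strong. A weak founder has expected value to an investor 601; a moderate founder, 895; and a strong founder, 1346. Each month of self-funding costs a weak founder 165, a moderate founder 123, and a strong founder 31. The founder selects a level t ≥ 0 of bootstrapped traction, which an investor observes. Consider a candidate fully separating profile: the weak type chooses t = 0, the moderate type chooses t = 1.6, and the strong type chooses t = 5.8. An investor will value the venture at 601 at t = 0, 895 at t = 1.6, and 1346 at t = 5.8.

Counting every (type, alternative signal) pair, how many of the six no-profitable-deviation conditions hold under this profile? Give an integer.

5

Moderate (own payoff 895 − 123×1.6 = 698.2): to t=0 gives 601 → no gain ✓; to t=5.8 gives 1346 − 123×5.8 = 632.6 → no gain ✓.
Weak (own payoff 601): to t=1.6 gives 895 − 165×1.6 = 631 → profitable ✗; to t=5.8 gives 1346 − 165×5.8 = 389 → no gain ✓.
Strong (own payoff 1346 − 31×5.8 = 1166.2): to t=0 gives 601 → no gain ✓; to t=1.6 gives 895 − 31×1.6 = 845.4 → no gain ✓.
5 of the 6 constraints hold; not an equilibrium.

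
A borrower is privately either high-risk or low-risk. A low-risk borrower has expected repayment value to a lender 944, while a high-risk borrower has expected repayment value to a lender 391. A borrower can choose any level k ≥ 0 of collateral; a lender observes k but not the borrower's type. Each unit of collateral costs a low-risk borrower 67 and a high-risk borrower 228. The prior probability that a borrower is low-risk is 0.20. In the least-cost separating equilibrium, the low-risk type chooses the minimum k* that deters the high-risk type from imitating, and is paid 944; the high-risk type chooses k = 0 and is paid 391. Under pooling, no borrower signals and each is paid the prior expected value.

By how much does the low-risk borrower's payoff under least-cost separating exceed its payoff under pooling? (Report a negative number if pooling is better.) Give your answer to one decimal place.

Least-cost separating signal: k* solves 391 = 944 − 228·k*, so k* = (944 − 391)/228 ≈ 2.4254.
Low-risk type's separating payoff: 944 − 67 × k* = 944 − 67 × (944 − 391)/228 = 944 − 37051/228 ≈ 781.496.
Pooling payoff: 0.20 × 944 + 0.80 × 391 = 501.6.
Difference: 781.496 − 501.6 = 279.896, i.e. 279.9 to one decimal place.
The low-risk type prefers to separate.

279.9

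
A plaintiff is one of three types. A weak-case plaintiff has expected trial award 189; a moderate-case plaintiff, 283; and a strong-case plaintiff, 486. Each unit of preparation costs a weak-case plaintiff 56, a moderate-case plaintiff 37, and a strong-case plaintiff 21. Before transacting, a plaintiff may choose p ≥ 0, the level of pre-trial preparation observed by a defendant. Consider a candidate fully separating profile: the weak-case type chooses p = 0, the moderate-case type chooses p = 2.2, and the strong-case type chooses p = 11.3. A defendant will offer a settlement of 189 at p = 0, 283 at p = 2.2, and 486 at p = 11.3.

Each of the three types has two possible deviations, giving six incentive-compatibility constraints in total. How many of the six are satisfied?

6

Weak-case (own payoff 189): to p=2.2 gives 283 − 56×2.2 = 159.8 → no gain ✓; to p=11.3 gives 486 − 56×11.3 = -146.8 → no gain ✓.
Moderate-case (own payoff 283 − 37×2.2 = 201.6): to p=0 gives 189 → no gain ✓; to p=11.3 gives 486 − 37×11.3 = 67.9 → no gain ✓.
Strong-case (own payoff 486 − 21×11.3 = 248.7): to p=0 gives 189 → no gain ✓; to p=2.2 gives 283 − 21×2.2 = 236.8 → no gain ✓.
6 of the 6 constraints hold; this profile is a separating equilibrium.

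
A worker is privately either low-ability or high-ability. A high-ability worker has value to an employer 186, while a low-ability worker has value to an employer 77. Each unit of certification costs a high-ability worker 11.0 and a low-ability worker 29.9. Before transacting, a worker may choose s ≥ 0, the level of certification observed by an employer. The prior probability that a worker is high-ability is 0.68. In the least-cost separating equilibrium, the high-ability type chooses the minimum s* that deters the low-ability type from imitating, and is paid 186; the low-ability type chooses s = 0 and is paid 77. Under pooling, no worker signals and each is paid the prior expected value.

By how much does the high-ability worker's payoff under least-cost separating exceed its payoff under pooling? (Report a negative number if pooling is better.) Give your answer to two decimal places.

-5.22

Least-cost separating signal: s* solves 77 = 186 − 29.9·s*, so s* = (186 − 77)/29.9 ≈ 3.6455.
High-ability type's separating payoff: 186 − 11.0 × s* = 186 − 11.0 × (186 − 77)/29.9 = 186 − 1199/29.9 ≈ 145.8997.
Pooling payoff: 0.68 × 186 + 0.32 × 77 = 151.12.
Difference: 145.8997 − 151.12 = -5.2203, i.e. -5.22 to two decimal places.
The high-ability type would prefer the pooling outcome.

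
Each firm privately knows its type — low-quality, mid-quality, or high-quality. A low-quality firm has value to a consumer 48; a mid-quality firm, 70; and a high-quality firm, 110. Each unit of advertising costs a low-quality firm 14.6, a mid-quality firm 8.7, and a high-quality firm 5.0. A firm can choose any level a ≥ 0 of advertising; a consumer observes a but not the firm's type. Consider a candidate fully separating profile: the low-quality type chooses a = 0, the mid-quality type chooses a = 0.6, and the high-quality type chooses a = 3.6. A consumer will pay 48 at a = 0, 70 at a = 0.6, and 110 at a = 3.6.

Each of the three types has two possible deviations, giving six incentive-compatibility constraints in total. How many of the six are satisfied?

3

Low-quality (own payoff 48): to a=0.6 gives 70 − 14.6×0.6 = 61.24 → profitable ✗; to a=3.6 gives 110 − 14.6×3.6 = 57.44 → profitable ✗.
High-quality (own payoff 110 − 5.0×3.6 = 92): to a=0 gives 48 → no gain ✓; to a=0.6 gives 70 − 5.0×0.6 = 67 → no gain ✓.
Mid-quality (own payoff 70 − 8.7×0.6 = 64.78): to a=0 gives 48 → no gain ✓; to a=3.6 gives 110 − 8.7×3.6 = 78.68 → profitable ✗.
3 of the 6 constraints hold; not an equilibrium.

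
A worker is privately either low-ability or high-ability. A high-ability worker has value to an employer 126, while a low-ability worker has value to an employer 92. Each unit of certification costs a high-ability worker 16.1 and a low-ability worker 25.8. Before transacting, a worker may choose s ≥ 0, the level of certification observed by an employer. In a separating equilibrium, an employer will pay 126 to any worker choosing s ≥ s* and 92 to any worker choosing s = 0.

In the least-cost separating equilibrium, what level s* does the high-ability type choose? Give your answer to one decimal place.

A low-ability worker choosing s = 0 receives 92.
Imitating at s* instead would pay 126 at cost 25.8·s*, netting 126 − 25.8·s*.
Indifference: 92 = 126 − 25.8·s*, so s* = (126 − 92) / 25.8 ≈ 1.3.
At s* the low-ability type's incentive constraint just binds; the high-ability type strictly prefers s* since its per-unit cost is lower.

1.3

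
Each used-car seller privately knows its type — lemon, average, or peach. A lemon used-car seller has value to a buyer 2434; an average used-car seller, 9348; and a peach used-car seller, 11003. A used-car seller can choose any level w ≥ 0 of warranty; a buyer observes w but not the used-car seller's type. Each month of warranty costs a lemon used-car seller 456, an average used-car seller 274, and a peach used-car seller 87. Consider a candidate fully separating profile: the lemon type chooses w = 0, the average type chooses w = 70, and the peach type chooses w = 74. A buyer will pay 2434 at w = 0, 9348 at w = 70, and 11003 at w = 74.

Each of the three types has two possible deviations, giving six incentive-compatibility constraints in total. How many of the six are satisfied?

4

Peach (own payoff 11003 − 87×74 = 4565): to w=0 gives 2434 → no gain ✓; to w=70 gives 9348 − 87×70 = 3258 → no gain ✓.
Average (own payoff 9348 − 274×70 = -9832): to w=0 gives 2434 → profitable ✗; to w=74 gives 11003 − 274×74 = -9273 → profitable ✗.
Lemon (own payoff 2434): to w=70 gives 9348 − 456×70 = -22572 → no gain ✓; to w=74 gives 11003 − 456×74 = -22741 → no gain ✓.
4 of the 6 constraints hold; not an equilibrium.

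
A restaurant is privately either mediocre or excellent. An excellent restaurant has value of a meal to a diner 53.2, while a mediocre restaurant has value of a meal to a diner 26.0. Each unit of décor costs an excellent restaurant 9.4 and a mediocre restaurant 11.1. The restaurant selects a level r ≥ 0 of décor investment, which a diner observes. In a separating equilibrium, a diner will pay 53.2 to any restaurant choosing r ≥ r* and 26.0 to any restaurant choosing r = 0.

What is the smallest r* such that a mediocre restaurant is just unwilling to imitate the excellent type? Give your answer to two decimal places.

2.45

A mediocre restaurant choosing r = 0 receives 26.0.
Imitating at r* instead would pay 53.2 at cost 11.1·r*, netting 53.2 − 11.1·r*.
Indifference: 26.0 = 53.2 − 11.1·r*, so r* = (53.2 − 26.0) / 11.1 ≈ 2.45.
At r* the mediocre type's incentive constraint just binds; the excellent type strictly prefers r* since its per-unit cost is lower.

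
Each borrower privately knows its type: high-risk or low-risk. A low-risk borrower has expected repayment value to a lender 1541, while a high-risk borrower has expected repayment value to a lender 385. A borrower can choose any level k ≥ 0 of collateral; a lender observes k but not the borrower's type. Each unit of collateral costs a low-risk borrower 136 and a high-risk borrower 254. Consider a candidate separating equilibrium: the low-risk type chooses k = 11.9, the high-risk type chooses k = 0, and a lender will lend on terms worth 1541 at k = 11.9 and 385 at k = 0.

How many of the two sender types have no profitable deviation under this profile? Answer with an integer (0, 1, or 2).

1

High-risk type: stay at 0 → 385; mimic → 1541 − 254 × 11.9 = -1481.6. IC holds (385 ≥ -1481.6).
Low-risk type: signal → 1541 − 136 × 11.9 = -77.4; deviate to 0 → 385. IC fails (-77.4 < 385).
1 of 2 constraints hold, so this profile is not an equilibrium.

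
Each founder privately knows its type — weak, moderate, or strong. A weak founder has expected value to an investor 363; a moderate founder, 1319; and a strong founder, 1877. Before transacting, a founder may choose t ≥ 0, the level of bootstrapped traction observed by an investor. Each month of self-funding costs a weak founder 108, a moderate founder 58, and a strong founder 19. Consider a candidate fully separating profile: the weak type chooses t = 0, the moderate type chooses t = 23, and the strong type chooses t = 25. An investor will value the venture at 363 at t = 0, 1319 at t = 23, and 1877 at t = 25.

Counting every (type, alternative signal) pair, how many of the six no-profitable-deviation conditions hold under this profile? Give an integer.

Strong (own payoff 1877 − 19×25 = 1402): to t=0 gives 363 → no gain ✓; to t=23 gives 1319 − 19×23 = 882 → no gain ✓.
Weak (own payoff 363): to t=23 gives 1319 − 108×23 = -1165 → no gain ✓; to t=25 gives 1877 − 108×25 = -823 → no gain ✓.
Moderate (own payoff 1319 − 58×23 = -15): to t=0 gives 363 → profitable ✗; to t=25 gives 1877 − 58×25 = 427 → profitable ✗.
4 of the 6 constraints hold; not an equilibrium.

4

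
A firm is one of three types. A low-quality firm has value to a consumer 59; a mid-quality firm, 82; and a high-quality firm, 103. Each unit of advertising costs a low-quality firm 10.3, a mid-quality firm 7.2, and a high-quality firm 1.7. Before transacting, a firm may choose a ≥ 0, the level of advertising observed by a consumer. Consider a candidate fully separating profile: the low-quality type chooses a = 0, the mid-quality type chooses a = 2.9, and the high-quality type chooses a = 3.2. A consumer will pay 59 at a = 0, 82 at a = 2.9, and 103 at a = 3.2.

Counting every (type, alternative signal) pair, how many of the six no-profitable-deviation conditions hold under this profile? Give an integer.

High-quality (own payoff 103 − 1.7×3.2 = 97.56): to a=0 gives 59 → no gain ✓; to a=2.9 gives 82 − 1.7×2.9 = 77.07 → no gain ✓.
Low-quality (own payoff 59): to a=2.9 gives 82 − 10.3×2.9 = 52.13 → no gain ✓; to a=3.2 gives 103 − 10.3×3.2 = 70.04 → profitable ✗.
Mid-quality (own payoff 82 − 7.2×2.9 = 61.12): to a=0 gives 59 → no gain ✓; to a=3.2 gives 103 − 7.2×3.2 = 79.96 → profitable ✗.
4 of the 6 constraints hold; not an equilibrium.

4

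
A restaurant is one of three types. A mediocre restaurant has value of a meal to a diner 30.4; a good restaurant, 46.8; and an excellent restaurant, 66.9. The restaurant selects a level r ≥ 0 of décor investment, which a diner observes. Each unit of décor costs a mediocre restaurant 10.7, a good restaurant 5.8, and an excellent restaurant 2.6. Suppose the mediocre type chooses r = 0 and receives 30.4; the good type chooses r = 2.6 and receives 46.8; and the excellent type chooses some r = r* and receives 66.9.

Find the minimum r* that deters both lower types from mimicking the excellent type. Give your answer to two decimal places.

Mediocre type (on-path payoff 30.4) won't mimic when 30.4 ≥ 66.9 − 10.7·r*, i.e. r* ≥ 3.41.
Good type (on-path payoff 46.8 − 5.8×2.6 = 31.72) won't mimic when 31.72 ≥ 66.9 − 5.8·r*, i.e. r* ≥ 6.07.
Both must hold, so r* = max(3.41, 6.07) = 6.07. The good type's constraint binds.

6.07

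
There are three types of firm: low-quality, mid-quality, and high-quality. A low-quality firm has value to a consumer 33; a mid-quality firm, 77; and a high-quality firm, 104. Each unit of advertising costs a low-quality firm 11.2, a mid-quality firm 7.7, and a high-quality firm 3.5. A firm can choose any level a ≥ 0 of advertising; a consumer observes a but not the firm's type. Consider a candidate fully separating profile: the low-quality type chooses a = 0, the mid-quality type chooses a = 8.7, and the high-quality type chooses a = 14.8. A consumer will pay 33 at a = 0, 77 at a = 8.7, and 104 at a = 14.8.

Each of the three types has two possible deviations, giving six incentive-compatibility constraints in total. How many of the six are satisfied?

High-quality (own payoff 104 − 3.5×14.8 = 52.2): to a=0 gives 33 → no gain ✓; to a=8.7 gives 77 − 3.5×8.7 = 46.55 → no gain ✓.
Low-quality (own payoff 33): to a=8.7 gives 77 − 11.2×8.7 = -20.44 → no gain ✓; to a=14.8 gives 104 − 11.2×14.8 = -61.76 → no gain ✓.
Mid-quality (own payoff 77 − 7.7×8.7 = 10.01): to a=0 gives 33 → profitable ✗; to a=14.8 gives 104 − 7.7×14.8 = -9.96 → no gain ✓.
5 of the 6 constraints hold; not an equilibrium.

5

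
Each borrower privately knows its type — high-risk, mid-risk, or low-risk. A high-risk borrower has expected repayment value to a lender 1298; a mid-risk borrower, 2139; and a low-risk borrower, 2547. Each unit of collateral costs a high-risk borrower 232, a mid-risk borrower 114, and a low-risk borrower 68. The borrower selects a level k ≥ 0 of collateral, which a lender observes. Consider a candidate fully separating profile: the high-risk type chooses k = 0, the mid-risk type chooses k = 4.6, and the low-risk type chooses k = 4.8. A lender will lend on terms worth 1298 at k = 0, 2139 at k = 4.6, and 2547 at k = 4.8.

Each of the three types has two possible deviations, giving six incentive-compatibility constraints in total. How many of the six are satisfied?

4

Mid-risk (own payoff 2139 − 114×4.6 = 1614.6): to k=0 gives 1298 → no gain ✓; to k=4.8 gives 2547 − 114×4.8 = 1999.8 → profitable ✗.
High-risk (own payoff 1298): to k=4.6 gives 2139 − 232×4.6 = 1071.8 → no gain ✓; to k=4.8 gives 2547 − 232×4.8 = 1433.4 → profitable ✗.
Low-risk (own payoff 2547 − 68×4.8 = 2220.6): to k=0 gives 1298 → no gain ✓; to k=4.6 gives 2139 − 68×4.6 = 1826.2 → no gain ✓.
4 of the 6 constraints hold; not an equilibrium.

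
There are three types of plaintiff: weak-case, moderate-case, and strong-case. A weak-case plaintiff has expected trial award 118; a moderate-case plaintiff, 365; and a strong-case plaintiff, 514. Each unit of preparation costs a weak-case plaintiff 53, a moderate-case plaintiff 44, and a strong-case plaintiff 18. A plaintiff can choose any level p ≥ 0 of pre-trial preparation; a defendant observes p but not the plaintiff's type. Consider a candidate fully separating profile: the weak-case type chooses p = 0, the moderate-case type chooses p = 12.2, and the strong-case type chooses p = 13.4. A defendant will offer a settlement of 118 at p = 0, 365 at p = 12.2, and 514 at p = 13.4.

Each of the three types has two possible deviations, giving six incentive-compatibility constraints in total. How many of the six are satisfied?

4

Strong-case (own payoff 514 − 18×13.4 = 272.8): to p=0 gives 118 → no gain ✓; to p=12.2 gives 365 − 18×12.2 = 145.4 → no gain ✓.
Moderate-case (own payoff 365 − 44×12.2 = -171.8): to p=0 gives 118 → profitable ✗; to p=13.4 gives 514 − 44×13.4 = -75.6 → profitable ✗.
Weak-case (own payoff 118): to p=12.2 gives 365 − 53×12.2 = -281.6 → no gain ✓; to p=13.4 gives 514 − 53×13.4 = -196.2 → no gain ✓.
4 of the 6 constraints hold; not an equilibrium.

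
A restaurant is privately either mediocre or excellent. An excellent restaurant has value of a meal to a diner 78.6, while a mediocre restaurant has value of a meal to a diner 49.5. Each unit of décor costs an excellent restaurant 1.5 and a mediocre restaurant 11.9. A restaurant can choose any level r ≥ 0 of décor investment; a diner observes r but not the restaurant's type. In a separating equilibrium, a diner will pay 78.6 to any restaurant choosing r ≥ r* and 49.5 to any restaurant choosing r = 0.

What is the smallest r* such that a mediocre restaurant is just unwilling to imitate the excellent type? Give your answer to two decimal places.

2.45

A mediocre restaurant choosing r = 0 receives 49.5.
Imitating at r* instead would pay 78.6 at cost 11.9·r*, netting 78.6 − 11.9·r*.
Indifference: 49.5 = 78.6 − 11.9·r*, so r* = (78.6 − 49.5) / 11.9 ≈ 2.45.
This is the mediocre type's binding incentive-compatibility constraint; any r ≥ 2.45 sustains separation on that side.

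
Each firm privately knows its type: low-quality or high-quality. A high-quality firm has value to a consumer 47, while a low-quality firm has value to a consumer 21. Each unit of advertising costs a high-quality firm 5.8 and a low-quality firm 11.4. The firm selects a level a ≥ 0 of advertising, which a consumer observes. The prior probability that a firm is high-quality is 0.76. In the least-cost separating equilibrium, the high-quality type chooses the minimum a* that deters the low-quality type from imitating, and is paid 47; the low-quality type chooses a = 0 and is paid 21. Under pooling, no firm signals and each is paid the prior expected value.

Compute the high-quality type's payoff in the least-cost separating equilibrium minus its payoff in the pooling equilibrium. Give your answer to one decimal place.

Least-cost separating signal: a* solves 21 = 47 − 11.4·a*, so a* = (47 − 21)/11.4 ≈ 2.2807.
High-quality type's separating payoff: 47 − 5.8 × a* = 47 − 5.8 × (47 − 21)/11.4 = 47 − 150.8/11.4 ≈ 33.772.
Pooling payoff: 0.76 × 47 + 0.24 × 21 = 40.76.
Difference: 33.772 − 40.76 = -6.988, i.e. -7.0 to one decimal place.
The high-quality type would prefer the pooling outcome.

-7.0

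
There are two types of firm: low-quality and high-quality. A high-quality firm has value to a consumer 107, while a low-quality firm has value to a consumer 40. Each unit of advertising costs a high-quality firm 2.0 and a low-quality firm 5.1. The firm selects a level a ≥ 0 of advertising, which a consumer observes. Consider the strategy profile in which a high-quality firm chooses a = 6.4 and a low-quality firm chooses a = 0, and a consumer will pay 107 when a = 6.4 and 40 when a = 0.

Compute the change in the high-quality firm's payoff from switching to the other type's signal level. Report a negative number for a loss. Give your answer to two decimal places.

Playing a = 6.4 the high-quality firm receives 107 − 2.0 × 6.4 = 94.2.
Deviating to a = 0 yields 40 instead.
Gain from deviating: 40 − 94.2 = -54.20.
The gain is negative, so the high-quality type's incentive-compatibility constraint is satisfied.

-54.20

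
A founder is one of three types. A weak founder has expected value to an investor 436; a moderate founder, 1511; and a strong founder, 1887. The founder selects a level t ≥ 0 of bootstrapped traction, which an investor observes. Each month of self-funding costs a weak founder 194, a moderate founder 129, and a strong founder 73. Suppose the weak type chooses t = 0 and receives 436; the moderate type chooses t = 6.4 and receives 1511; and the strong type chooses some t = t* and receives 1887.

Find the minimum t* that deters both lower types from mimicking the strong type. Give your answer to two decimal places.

9.31

Weak type (on-path payoff 436) won't mimic when 436 ≥ 1887 − 194·t*, i.e. t* ≥ 7.48.
Moderate type (on-path payoff 1511 − 129×6.4 = 685.4) won't mimic when 685.4 ≥ 1887 − 129·t*, i.e. t* ≥ 9.31.
Both must hold, so t* = max(7.48, 9.31) = 9.31. The moderate type's constraint binds.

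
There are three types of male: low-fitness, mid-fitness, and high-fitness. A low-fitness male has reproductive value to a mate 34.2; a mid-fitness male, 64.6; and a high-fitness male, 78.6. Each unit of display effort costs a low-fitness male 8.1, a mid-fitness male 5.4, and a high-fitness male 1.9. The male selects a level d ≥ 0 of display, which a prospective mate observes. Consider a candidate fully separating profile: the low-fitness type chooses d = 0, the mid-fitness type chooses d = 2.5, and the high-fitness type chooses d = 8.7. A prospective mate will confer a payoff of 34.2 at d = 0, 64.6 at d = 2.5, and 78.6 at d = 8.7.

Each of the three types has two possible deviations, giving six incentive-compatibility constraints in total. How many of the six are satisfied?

5

High-fitness (own payoff 78.6 − 1.9×8.7 = 62.07): to d=0 gives 34.2 → no gain ✓; to d=2.5 gives 64.6 − 1.9×2.5 = 59.85 → no gain ✓.
Low-fitness (own payoff 34.2): to d=2.5 gives 64.6 − 8.1×2.5 = 44.35 → profitable ✗; to d=8.7 gives 78.6 − 8.1×8.7 = 8.13 → no gain ✓.
Mid-fitness (own payoff 64.6 − 5.4×2.5 = 51.1): to d=0 gives 34.2 → no gain ✓; to d=8.7 gives 78.6 − 5.4×8.7 = 31.62 → no gain ✓.
5 of the 6 constraints hold; not an equilibrium.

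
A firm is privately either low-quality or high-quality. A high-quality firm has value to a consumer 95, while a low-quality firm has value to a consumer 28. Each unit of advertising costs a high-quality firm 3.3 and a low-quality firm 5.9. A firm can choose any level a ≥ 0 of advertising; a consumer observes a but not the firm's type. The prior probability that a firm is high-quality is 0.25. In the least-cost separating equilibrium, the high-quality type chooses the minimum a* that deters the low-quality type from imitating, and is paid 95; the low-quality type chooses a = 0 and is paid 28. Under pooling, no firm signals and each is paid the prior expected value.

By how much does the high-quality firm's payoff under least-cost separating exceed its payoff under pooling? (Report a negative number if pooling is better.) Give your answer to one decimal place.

12.8

Least-cost separating signal: a* solves 28 = 95 − 5.9·a*, so a* = (95 − 28)/5.9 ≈ 11.3559.
High-quality type's separating payoff: 95 − 3.3 × a* = 95 − 3.3 × (95 − 28)/5.9 = 95 − 221.1/5.9 ≈ 57.525.
Pooling payoff: 0.25 × 95 + 0.75 × 28 = 44.75.
Difference: 57.525 − 44.75 = 12.775, i.e. 12.8 to one decimal place.
The high-quality type prefers to separate.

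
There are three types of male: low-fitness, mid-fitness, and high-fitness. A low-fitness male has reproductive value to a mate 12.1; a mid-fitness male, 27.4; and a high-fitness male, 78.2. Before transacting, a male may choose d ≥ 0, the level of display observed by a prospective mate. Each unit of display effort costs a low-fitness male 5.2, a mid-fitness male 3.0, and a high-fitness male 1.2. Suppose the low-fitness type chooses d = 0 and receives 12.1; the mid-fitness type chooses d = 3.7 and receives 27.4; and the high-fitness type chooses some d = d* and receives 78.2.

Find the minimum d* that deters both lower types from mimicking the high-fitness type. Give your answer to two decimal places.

20.63

Mid-fitness type (on-path payoff 27.4 − 3.0×3.7 = 16.3) won't mimic when 16.3 ≥ 78.2 − 3.0·d*, i.e. d* ≥ 20.63.
Low-fitness type (on-path payoff 12.1) won't mimic when 12.1 ≥ 78.2 − 5.2·d*, i.e. d* ≥ 12.71.
Both must hold, so d* = max(12.71, 20.63) = 20.63. The mid-fitness type's constraint binds.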